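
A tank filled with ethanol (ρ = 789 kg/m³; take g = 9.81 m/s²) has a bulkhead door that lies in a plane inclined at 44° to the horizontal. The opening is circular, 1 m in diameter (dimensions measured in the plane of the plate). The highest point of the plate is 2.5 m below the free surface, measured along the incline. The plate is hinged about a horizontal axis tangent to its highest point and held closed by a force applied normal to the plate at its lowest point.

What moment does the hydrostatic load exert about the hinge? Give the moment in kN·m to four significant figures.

γ = ρg = 789 × 9.81 / 1000 = 7.74009 kN/m³.
Let θ = 44° be the plate's angle to the horizontal; measure y along the incline from where the plane meets the free surface. Vertical depth h = y·sinθ with sinθ = 0.694658.
The centroid is at the centre, 0.5 m below the top of the plate, so y_c = 2.5 + 0.5 = 3 m and h_c = 3 × 0.694658 = 2.08397 m.
A = π(0.5)² = 0.785398 m².
Resultant F = γ·h_c·A = 7.74009 × 2.08397 × 0.785398 = 12.6686 kN.
I_c = πr⁴/4 = π × 0.5⁴/4 = 0.0490874 m⁴.
Centre of pressure: y_p = y_c + I_c/(y_c·A) = 3 + 0.0490874/(3 × 0.785398) = 3 + 0.0208333 = 3.02083 m along the plane.
The resultant acts 0.5 + 0.0208333 = 0.520833 m (along the plate) below the hinge at the top edge, so the moment about the hinge is M = F × 0.520833 = 12.6686 × 0.520833 = 6.59822 kN·m.

M ≈ 6.598 kN·m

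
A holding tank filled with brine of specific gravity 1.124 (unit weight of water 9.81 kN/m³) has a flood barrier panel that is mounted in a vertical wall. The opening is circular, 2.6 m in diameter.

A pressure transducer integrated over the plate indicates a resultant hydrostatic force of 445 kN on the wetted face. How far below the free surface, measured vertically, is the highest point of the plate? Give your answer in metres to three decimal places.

γ = 1.124 × 9.81 = 11.02644 kN/m³.
A = π(1.3)² = 5.30929 m².
From F = γ·h_c·A, the centroid depth is h_c = 445/(11.02644 × 5.30929) = 7.60131 m.
The centroid is at the centre, 1.3 m below the top of the plate, so the highest point sits at h_top = 7.60131 − 1.3 = 6.30131 m below the surface.

d_top ≈ 6.301 m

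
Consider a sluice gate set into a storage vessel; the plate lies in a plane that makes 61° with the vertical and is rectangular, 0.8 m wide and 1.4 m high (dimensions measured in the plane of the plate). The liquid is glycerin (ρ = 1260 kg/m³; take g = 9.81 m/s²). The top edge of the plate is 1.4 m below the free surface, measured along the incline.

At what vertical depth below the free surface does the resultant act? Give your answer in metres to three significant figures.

h_p = 1.06 m

γ = ρg = 1260 × 9.81 / 1000 = 12.3606 kN/m³.
The plate makes 61° with the vertical, i.e. θ = 90° − 61° = 29° to the horizontal. Measuring y along the incline from the free-surface line, vertical depth h = y·sinθ with sinθ = 0.484810.
The centroid lies 1.4/2 = 0.7 m below the top edge, so y_c = 1.4 + 0.7 = 2.1 m and h_c = 2.1 × 0.484810 = 1.0181 m.
A = 0.8 × 1.4 = 1.12 m².
Resultant F = γ·h_c·A = 12.3606 × 1.0181 × 1.12 = 14.0944 kN.
I_c = b·h³/12 = 0.8 × 1.4³/12 = 0.182933 m⁴.
Centre of pressure: y_p = y_c + I_c/(y_c·A) = 2.1 + 0.182933/(2.1 × 1.12) = 2.1 + 0.0777776 = 2.17778 m along the plane.
Vertically, h_p = y_p·sinθ = 2.17778 × 0.484810 = 1.05581 m.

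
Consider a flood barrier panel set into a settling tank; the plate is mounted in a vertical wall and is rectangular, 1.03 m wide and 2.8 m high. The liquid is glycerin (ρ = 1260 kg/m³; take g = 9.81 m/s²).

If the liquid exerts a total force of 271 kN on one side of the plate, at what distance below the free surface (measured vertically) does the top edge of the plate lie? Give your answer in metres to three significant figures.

γ = ρg = 1260 × 9.81 / 1000 = 12.3606 kN/m³.
A = 1.03 × 2.8 = 2.884 m².
From F = γ·h_c·A, the centroid depth is h_c = 271/(12.3606 × 2.884) = 7.60212 m.
The centroid lies 2.8/2 = 1.4 m below the top edge, so the top edge sits at h_top = 7.60212 − 1.4 = 6.20212 m below the surface.

d_top ≈ 6.20 m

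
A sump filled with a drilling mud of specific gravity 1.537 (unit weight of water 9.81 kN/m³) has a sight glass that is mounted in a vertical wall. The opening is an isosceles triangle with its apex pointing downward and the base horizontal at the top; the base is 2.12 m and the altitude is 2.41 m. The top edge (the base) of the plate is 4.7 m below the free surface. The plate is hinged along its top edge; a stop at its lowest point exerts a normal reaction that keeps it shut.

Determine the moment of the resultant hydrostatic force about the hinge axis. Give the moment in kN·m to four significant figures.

γ = 1.537 × 9.81 = 15.07797 kN/m³.
With the apex down, the centroid sits h/3 = 2.41/3 = 0.803333 m below the base (the top edge), so the centroid depth is h_c = 4.7 + 0.803333 = 5.50333 m.
A = ½ × 2.12 × 2.41 = 2.5546 m².
Resultant F = γ·h_c·A = 15.07797 × 5.50333 × 2.5546 = 211.978 kN.
I_c = b·h³/36 = 2.12 × 2.41³/36 = 0.824298 m⁴.
Centre of pressure: y_p = y_c + I_c/(y_c·A) = 5.50333 + 0.824298/(5.50333 × 2.5546) = 5.50333 + 0.0586321 = 5.56196 m along the plane.
The resultant acts 0.803333 + 0.0586321 = 0.861965 m (along the plate) below the hinge at the top edge, so the moment about the hinge is M = F × 0.861965 = 211.978 × 0.861965 = 182.718 kN·m.

M ≈ 182.7 kN·m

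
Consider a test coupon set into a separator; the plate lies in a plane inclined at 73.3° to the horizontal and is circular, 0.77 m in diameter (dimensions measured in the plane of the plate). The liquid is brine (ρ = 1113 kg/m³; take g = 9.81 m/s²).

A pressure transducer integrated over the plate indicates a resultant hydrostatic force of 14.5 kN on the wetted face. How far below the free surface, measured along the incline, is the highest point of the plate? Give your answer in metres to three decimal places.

y_top ≈ 2.592 m

γ = ρg = 1113 × 9.81 / 1000 = 10.91853 kN/m³.
A = π(0.385)² = 0.465663 m².
From F = γ·h_c·A, the centroid depth is h_c = 14.5/(10.91853 × 0.465663) = 2.85189 m.
Let θ = 73.3° be the plate's angle to the horizontal; measure y along the incline from where the plane meets the free surface. Vertical depth h = y·sinθ with sinθ = 0.957822.
Along the incline, y_c = h_c/sinθ = 2.85189/0.957822 = 2.97747 m.
The centroid is at the centre, 0.385 m below the top of the plate, so the highest point sits at y_top = 2.97747 − 0.385 = 2.59247 m along the incline.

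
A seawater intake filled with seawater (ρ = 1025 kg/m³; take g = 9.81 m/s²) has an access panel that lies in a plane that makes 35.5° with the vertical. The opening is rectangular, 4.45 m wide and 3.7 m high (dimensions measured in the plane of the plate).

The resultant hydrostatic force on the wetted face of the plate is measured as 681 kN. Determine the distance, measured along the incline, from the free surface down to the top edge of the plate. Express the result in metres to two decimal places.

γ = ρg = 1025 × 9.81 / 1000 = 10.05525 kN/m³.
A = 4.45 × 3.7 = 16.465 m².
From F = γ·h_c·A, the centroid depth is h_c = 681/(10.05525 × 16.465) = 4.11332 m.
The plate makes 35.5° with the vertical, i.e. θ = 90° − 35.5° = 54.5° to the horizontal. Measuring y along the incline from the free-surface line, vertical depth h = y·sinθ with sinθ = 0.814116.
Along the incline, y_c = h_c/sinθ = 4.11332/0.814116 = 5.0525 m.
The centroid lies 3.7/2 = 1.85 m below the top edge, so the top edge sits at y_top = 5.0525 − 1.85 = 3.2025 m along the incline.

y_top ≈ 3.20 m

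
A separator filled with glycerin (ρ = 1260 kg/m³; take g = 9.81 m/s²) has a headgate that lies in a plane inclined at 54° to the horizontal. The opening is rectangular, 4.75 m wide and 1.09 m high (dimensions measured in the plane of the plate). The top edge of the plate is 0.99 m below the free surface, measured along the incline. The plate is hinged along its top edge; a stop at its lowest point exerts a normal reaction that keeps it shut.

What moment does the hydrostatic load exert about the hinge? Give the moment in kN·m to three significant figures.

M ≈ 48.4 kN·m

γ = ρg = 1260 × 9.81 / 1000 = 12.3606 kN/m³.
Let θ = 54° be the plate's angle to the horizontal; measure y along the incline from where the plane meets the free surface. Vertical depth h = y·sinθ with sinθ = 0.809017.
The centroid lies 1.09/2 = 0.545 m below the top edge, so y_c = 0.99 + 0.545 = 1.535 m and h_c = 1.535 × 0.809017 = 1.24184 m.
A = 4.75 × 1.09 = 5.1775 m².
Resultant F = γ·h_c·A = 12.3606 × 1.24184 × 5.1775 = 79.474 kN.
I_c = b·h³/12 = 4.75 × 1.09³/12 = 0.512616 m⁴.
Centre of pressure: y_p = y_c + I_c/(y_c·A) = 1.535 + 0.512616/(1.535 × 5.1775) = 1.535 + 0.0645006 = 1.5995 m along the plane.
The resultant acts 0.545 + 0.0645006 = 0.609501 m (along the plate) below the hinge at the top edge, so the moment about the hinge is M = F × 0.609501 = 79.474 × 0.609501 = 48.4395 kN·m.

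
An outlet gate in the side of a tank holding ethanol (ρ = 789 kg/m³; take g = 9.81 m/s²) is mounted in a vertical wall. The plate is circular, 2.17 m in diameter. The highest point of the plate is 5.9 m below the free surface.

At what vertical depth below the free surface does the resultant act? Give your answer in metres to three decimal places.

γ = ρg = 789 × 9.81 / 1000 = 7.74009 kN/m³.
The centroid is at the centre, 1.085 m below the top of the plate, so the centroid depth is h_c = 5.9 + 1.085 = 6.985 m.
A = π(1.085)² = 3.69836 m².
Resultant F = γ·h_c·A = 7.74009 × 6.985 × 3.69836 = 199.95 kN.
I_c = πr⁴/4 = π × 1.085⁴/4 = 1.08845 m⁴.
Centre of pressure: y_p = y_c + I_c/(y_c·A) = 6.985 + 1.08845/(6.985 × 3.69836) = 6.985 + 0.042134 = 7.02713 m along the plane.

h_p = 7.027 m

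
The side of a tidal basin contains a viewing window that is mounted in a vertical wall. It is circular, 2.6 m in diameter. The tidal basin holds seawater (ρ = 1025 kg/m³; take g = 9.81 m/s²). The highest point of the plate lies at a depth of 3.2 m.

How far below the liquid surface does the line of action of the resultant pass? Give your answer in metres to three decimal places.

γ = ρg = 1025 × 9.81 / 1000 = 10.05525 kN/m³.
The centroid is at the centre, 1.3 m below the top of the plate, so the centroid depth is h_c = 3.2 + 1.3 = 4.5 m.
A = π(1.3)² = 5.30929 m².
Resultant F = γ·h_c·A = 10.05525 × 4.5 × 5.30929 = 240.238 kN.
I_c = πr⁴/4 = π × 1.3⁴/4 = 2.24318 m⁴.
Centre of pressure: y_p = y_c + I_c/(y_c·A) = 4.5 + 2.24318/(4.5 × 5.30929) = 4.5 + 0.0938891 = 4.59389 m along the plane.

h_p = 4.594 m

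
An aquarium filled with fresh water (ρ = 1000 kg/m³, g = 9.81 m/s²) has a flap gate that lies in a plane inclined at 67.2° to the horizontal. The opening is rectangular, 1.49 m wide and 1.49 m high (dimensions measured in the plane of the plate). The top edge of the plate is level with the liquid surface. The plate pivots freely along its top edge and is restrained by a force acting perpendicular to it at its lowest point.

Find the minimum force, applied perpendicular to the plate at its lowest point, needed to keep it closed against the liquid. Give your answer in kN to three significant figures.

P ≈ 9.97 kN

γ = ρg = 1000 × 9.81 = 9810 N/m³ = 9.81 kN/m³.
Let θ = 67.2° be the plate's angle to the horizontal; measure y along the incline from where the plane meets the free surface. Vertical depth h = y·sinθ with sinθ = 0.921863.
The centroid lies 1.49/2 = 0.745 m below the top edge, so y_c = 0.745 m and h_c = 0.745 × 0.921863 = 0.686788 m.
A = 1.49 × 1.49 = 2.2201 m².
Resultant F = γ·h_c·A = 9.81 × 0.686788 × 2.2201 = 14.9577 kN.
I_c = b·h³/12 = 1.49 × 1.49³/12 = 0.410737 m⁴.
Centre of pressure: y_p = y_c + I_c/(y_c·A) = 0.745 + 0.410737/(0.745 × 2.2201) = 0.745 + 0.248333 = 0.993333 m along the plane.
The resultant acts 0.745 + 0.248333 = 0.993333 m (along the plate) below the hinge at the top edge, so the moment about the hinge is M = F × 0.993333 = 14.9577 × 0.993333 = 14.858 kN·m.
A normal force at the bottom, 1.49 m from the hinge, must supply this moment: P = 14.858/1.49 = 9.97181 kN.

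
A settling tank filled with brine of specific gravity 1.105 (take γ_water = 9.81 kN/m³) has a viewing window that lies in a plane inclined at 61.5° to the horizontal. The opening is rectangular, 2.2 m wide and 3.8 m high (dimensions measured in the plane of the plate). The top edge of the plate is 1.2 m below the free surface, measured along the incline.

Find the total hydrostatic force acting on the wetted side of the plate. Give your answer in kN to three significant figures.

F ≈ 247 kN

γ = 1.105 × 9.81 = 10.84005 kN/m³.
Let θ = 61.5° be the plate's angle to the horizontal; measure y along the incline from where the plane meets the free surface. Vertical depth h = y·sinθ with sinθ = 0.878817.
The centroid lies 3.8/2 = 1.9 m below the top edge, so y_c = 1.2 + 1.9 = 3.1 m and h_c = 3.1 × 0.878817 = 2.72433 m.
A = 2.2 × 3.8 = 8.36 m².
Resultant F = γ·h_c·A = 10.84005 × 2.72433 × 8.36 = 246.886 kN.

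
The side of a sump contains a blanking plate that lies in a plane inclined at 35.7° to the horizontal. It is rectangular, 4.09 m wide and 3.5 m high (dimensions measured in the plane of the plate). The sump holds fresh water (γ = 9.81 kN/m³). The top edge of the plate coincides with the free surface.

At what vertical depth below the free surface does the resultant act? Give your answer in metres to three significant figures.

h_p = 1.36 m

γ = 9.81 kN/m³.
Let θ = 35.7° be the plate's angle to the horizontal; measure y along the incline from where the plane meets the free surface. Vertical depth h = y·sinθ with sinθ = 0.583541.
The centroid lies 3.5/2 = 1.75 m below the top edge, so y_c = 1.75 m and h_c = 1.75 × 0.583541 = 1.0212 m.
A = 4.09 × 3.5 = 14.315 m².
Resultant F = γ·h_c·A = 9.81 × 1.0212 × 14.315 = 143.407 kN.
I_c = b·h³/12 = 4.09 × 3.5³/12 = 14.6132 m⁴.
Centre of pressure: y_p = y_c + I_c/(y_c·A) = 1.75 + 14.6132/(1.75 × 14.315) = 1.75 + 0.583332 = 2.33333 m along the plane.
Vertically, h_p = y_p·sinθ = 2.33333 × 0.583541 = 1.36159 m.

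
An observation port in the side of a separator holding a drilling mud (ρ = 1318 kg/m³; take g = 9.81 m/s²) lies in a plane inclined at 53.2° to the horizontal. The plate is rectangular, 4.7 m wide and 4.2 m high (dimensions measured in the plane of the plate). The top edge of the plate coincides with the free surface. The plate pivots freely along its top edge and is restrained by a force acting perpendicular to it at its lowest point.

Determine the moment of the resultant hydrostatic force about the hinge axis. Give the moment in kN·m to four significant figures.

γ = ρg = 1318 × 9.81 / 1000 = 12.92958 kN/m³.
Let θ = 53.2° be the plate's angle to the horizontal; measure y along the incline from where the plane meets the free surface. Vertical depth h = y·sinθ with sinθ = 0.800731.
The centroid lies 4.2/2 = 2.1 m below the top edge, so y_c = 2.1 m and h_c = 2.1 × 0.800731 = 1.68154 m.
A = 4.7 × 4.2 = 19.74 m².
Resultant F = γ·h_c·A = 12.92958 × 1.68154 × 19.74 = 429.179 kN.
I_c = b·h³/12 = 4.7 × 4.2³/12 = 29.0178 m⁴.
Centre of pressure: y_p = y_c + I_c/(y_c·A) = 2.1 + 29.0178/(2.1 × 19.74) = 2.1 + 0.7 = 2.8 m along the plane.
The resultant acts 2.1 + 0.7 = 2.8 m (along the plate) below the hinge at the top edge, so the moment about the hinge is M = F × 2.8 = 429.179 × 2.8 = 1201.7 kN·m.

M ≈ 1202 kN·m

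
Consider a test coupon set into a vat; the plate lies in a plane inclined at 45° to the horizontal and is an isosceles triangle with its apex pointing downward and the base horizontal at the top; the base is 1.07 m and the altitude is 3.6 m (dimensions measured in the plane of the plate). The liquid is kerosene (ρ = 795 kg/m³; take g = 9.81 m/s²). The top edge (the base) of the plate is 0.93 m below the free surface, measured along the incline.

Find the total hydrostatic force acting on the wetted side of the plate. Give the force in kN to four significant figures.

F ≈ 22.62 kN

γ = ρg = 795 × 9.81 / 1000 = 7.79895 kN/m³.
Let θ = 45° be the plate's angle to the horizontal; measure y along the incline from where the plane meets the free surface. Vertical depth h = y·sinθ with sinθ = 0.707107.
With the apex down, the centroid sits h/3 = 3.6/3 = 1.2 m below the base (the top edge), so y_c = 0.93 + 1.2 = 2.13 m and h_c = 2.13 × 0.707107 = 1.50614 m.
A = ½ × 1.07 × 3.6 = 1.926 m².
Resultant F = γ·h_c·A = 7.79895 × 1.50614 × 1.926 = 22.6234 kN.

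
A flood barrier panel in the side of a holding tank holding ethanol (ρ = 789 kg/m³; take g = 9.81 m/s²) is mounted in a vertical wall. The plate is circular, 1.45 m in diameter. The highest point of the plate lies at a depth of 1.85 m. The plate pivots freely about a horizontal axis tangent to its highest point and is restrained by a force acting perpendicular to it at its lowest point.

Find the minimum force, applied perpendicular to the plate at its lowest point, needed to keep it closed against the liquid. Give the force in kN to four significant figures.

γ = ρg = 789 × 9.81 / 1000 = 7.74009 kN/m³.
The centroid is at the centre, 0.725 m below the top of the plate, so the centroid depth is h_c = 1.85 + 0.725 = 2.575 m.
A = π(0.725)² = 1.6513 m².
Resultant F = γ·h_c·A = 7.74009 × 2.575 × 1.6513 = 32.9116 kN.
I_c = πr⁴/4 = π × 0.725⁴/4 = 0.216991 m⁴.
Centre of pressure: y_p = y_c + I_c/(y_c·A) = 2.575 + 0.216991/(2.575 × 1.6513) = 2.575 + 0.0510315 = 2.62603 m along the plane.
The resultant acts 0.725 + 0.0510315 = 0.776031 m (along the plate) below the hinge at the top edge, so the moment about the hinge is M = F × 0.776031 = 32.9116 × 0.776031 = 25.5404 kN·m.
A normal force at the bottom, 1.45 m from the hinge, must supply this moment: P = 25.5404/1.45 = 17.6141 kN.

P ≈ 17.61 kN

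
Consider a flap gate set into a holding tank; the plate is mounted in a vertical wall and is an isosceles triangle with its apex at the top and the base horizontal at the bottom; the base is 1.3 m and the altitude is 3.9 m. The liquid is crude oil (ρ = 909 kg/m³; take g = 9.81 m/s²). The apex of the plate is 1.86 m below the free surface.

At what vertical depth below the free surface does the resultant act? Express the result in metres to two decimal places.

h_p = 4.65 m

γ = ρg = 909 × 9.81 / 1000 = 8.91729 kN/m³.
With the apex up, the centroid sits 2h/3 = 2 × 3.9/3 = 2.6 m below the apex, so the centroid depth is h_c = 1.86 + 2.6 = 4.46 m.
A = ½ × 1.3 × 3.9 = 2.535 m².
Resultant F = γ·h_c·A = 8.91729 × 4.46 × 2.535 = 100.82 kN.
I_c = b·h³/36 = 1.3 × 3.9³/36 = 2.14208 m⁴.
Centre of pressure: y_p = y_c + I_c/(y_c·A) = 4.46 + 2.14208/(4.46 × 2.535) = 4.46 + 0.189462 = 4.64946 m along the plane.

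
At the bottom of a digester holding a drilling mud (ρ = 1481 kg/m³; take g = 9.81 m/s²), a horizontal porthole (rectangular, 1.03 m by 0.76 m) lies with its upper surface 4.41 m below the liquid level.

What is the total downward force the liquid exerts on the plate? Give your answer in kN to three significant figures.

F ≈ 50.2 kN

γ = ρg = 1481 × 9.81 / 1000 = 14.52861 kN/m³.
The plate is horizontal, so pressure is uniform at p = γ·h = 14.52861 × 4.41 = 64.0712 kN/m².
A = 1.03 × 0.76 = 0.7828 m².
F = p·A = 64.0712 × 0.7828 = 50.1549 kN.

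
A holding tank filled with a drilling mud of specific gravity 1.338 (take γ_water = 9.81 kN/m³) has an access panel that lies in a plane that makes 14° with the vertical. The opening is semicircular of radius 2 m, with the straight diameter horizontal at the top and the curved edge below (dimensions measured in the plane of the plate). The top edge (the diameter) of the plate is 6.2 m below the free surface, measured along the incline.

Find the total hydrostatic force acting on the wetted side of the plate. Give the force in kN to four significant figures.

γ = 1.338 × 9.81 = 13.12578 kN/m³.
The plate makes 14° with the vertical, i.e. θ = 90° − 14° = 76° to the horizontal. Measuring y along the incline from the free-surface line, vertical depth h = y·sinθ with sinθ = 0.970296.
The centroid of a semicircle lies 4r/(3π) = 0.848826 m from the diameter, here below the top edge, so y_c = 6.2 + 0.848826 = 7.04883 m and h_c = 7.04883 × 0.970296 = 6.83945 m.
A = πr²/2 = π × 2²/2 = 6.28319 m².
Resultant F = γ·h_c·A = 13.12578 × 6.83945 × 6.28319 = 564.062 kN.

F ≈ 564.1 kN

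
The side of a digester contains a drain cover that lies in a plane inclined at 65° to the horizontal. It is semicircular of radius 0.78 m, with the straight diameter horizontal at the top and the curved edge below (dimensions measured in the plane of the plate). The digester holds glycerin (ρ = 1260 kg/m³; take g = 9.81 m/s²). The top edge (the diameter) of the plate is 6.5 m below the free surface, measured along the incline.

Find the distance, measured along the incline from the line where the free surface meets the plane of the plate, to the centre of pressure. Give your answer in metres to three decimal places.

y_p = 6.837 m

γ = ρg = 1260 × 9.81 / 1000 = 12.3606 kN/m³.
Let θ = 65° be the plate's angle to the horizontal; measure y along the incline from where the plane meets the free surface. Vertical depth h = y·sinθ with sinθ = 0.906308.
The centroid of a semicircle lies 4r/(3π) = 0.331042 m from the diameter, here below the top edge, so y_c = 6.5 + 0.331042 = 6.83104 m and h_c = 6.83104 × 0.906308 = 6.19103 m.
A = πr²/2 = π × 0.78²/2 = 0.955672 m².
Resultant F = γ·h_c·A = 12.3606 × 6.19103 × 0.955672 = 73.1327 kN.
I_c = (π/8 − 8/(9π))·r⁴ = 0.109757 × 0.78⁴ = 0.0406266 m⁴.
Centre of pressure: y_p = y_c + I_c/(y_c·A) = 6.83104 + 0.0406266/(6.83104 × 0.955672) = 6.83104 + 0.00622321 = 6.83726 m along the plane.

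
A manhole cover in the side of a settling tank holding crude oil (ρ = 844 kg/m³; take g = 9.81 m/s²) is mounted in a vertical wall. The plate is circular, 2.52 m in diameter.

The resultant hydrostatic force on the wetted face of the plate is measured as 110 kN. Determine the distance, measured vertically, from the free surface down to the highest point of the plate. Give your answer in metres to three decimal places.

d_top ≈ 1.404 m

γ = ρg = 844 × 9.81 / 1000 = 8.27964 kN/m³.
A = π(1.26)² = 4.98759 m².
From F = γ·h_c·A, the centroid depth is h_c = 110/(8.27964 × 4.98759) = 2.66373 m.
The centroid is at the centre, 1.26 m below the top of the plate, so the highest point sits at h_top = 2.66373 − 1.26 = 1.40373 m below the surface.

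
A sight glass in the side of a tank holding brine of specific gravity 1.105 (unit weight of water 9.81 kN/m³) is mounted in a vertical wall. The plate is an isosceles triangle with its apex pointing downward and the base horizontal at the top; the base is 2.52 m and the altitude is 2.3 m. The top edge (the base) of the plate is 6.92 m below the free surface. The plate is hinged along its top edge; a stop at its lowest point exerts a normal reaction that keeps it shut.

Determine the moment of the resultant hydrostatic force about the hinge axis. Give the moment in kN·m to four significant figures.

γ = 1.105 × 9.81 = 10.84005 kN/m³.
With the apex down, the centroid sits h/3 = 2.3/3 = 0.766667 m below the base (the top edge), so the centroid depth is h_c = 6.92 + 0.766667 = 7.68667 m.
A = ½ × 2.52 × 2.3 = 2.898 m².
Resultant F = γ·h_c·A = 10.84005 × 7.68667 × 2.898 = 241.473 kN.
I_c = b·h³/36 = 2.52 × 2.3³/36 = 0.85169 m⁴.
Centre of pressure: y_p = y_c + I_c/(y_c·A) = 7.68667 + 0.85169/(7.68667 × 2.898) = 7.68667 + 0.0382336 = 7.7249 m along the plane.
The resultant acts 0.766667 + 0.0382336 = 0.804901 m (along the plate) below the hinge at the top edge, so the moment about the hinge is M = F × 0.804901 = 241.473 × 0.804901 = 194.362 kN·m.

M ≈ 194.4 kN·m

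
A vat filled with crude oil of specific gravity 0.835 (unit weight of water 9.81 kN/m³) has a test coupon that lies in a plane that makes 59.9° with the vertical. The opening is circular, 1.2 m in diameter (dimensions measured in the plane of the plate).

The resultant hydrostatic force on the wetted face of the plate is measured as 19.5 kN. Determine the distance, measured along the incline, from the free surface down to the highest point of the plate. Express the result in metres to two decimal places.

γ = 0.835 × 9.81 = 8.19135 kN/m³.
A = π(0.6)² = 1.13097 m².
From F = γ·h_c·A, the centroid depth is h_c = 19.5/(8.19135 × 1.13097) = 2.10488 m.
The plate makes 59.9° with the vertical, i.e. θ = 90° − 59.9° = 30.1° to the horizontal. Measuring y along the incline from the free-surface line, vertical depth h = y·sinθ with sinθ = 0.501511.
Along the incline, y_c = h_c/sinθ = 2.10488/0.501511 = 4.19708 m.
The centroid is at the centre, 0.6 m below the top of the plate, so the highest point sits at y_top = 4.19708 − 0.6 = 3.59708 m along the incline.

y_top ≈ 3.60 m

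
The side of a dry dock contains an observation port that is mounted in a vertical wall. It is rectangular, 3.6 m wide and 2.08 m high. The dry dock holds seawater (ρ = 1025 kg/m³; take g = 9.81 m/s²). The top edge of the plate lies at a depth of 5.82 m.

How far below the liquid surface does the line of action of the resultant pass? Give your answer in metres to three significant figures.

h_p = 6.91 m

γ = ρg = 1025 × 9.81 / 1000 = 10.05525 kN/m³.
The centroid lies 2.08/2 = 1.04 m below the top edge, so the centroid depth is h_c = 5.82 + 1.04 = 6.86 m.
A = 3.6 × 2.08 = 7.488 m².
Resultant F = γ·h_c·A = 10.05525 × 6.86 × 7.488 = 516.515 kN.
I_c = b·h³/12 = 3.6 × 2.08³/12 = 2.69967 m⁴.
Centre of pressure: y_p = y_c + I_c/(y_c·A) = 6.86 + 2.69967/(6.86 × 7.488) = 6.86 + 0.0525558 = 6.91256 m along the plane.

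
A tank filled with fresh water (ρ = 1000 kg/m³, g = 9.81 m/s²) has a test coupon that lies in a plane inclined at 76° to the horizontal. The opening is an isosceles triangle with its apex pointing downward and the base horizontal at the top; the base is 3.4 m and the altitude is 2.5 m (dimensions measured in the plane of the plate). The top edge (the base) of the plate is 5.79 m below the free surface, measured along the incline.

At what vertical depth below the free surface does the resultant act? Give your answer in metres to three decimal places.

h_p = 6.477 m

γ = ρg = 1000 × 9.81 = 9810 N/m³ = 9.81 kN/m³.
Let θ = 76° be the plate's angle to the horizontal; measure y along the incline from where the plane meets the free surface. Vertical depth h = y·sinθ with sinθ = 0.970296.
With the apex down, the centroid sits h/3 = 2.5/3 = 0.833333 m below the base (the top edge), so y_c = 5.79 + 0.833333 = 6.62333 m and h_c = 6.62333 × 0.970296 = 6.42659 m.
A = ½ × 3.4 × 2.5 = 4.25 m².
Resultant F = γ·h_c·A = 9.81 × 6.42659 × 4.25 = 267.941 kN.
I_c = b·h³/36 = 3.4 × 2.5³/36 = 1.47569 m⁴.
Centre of pressure: y_p = y_c + I_c/(y_c·A) = 6.62333 + 1.47569/(6.62333 × 4.25) = 6.62333 + 0.052424 = 6.67575 m along the plane.
Vertically, h_p = y_p·sinθ = 6.67575 × 0.970296 = 6.47745 m.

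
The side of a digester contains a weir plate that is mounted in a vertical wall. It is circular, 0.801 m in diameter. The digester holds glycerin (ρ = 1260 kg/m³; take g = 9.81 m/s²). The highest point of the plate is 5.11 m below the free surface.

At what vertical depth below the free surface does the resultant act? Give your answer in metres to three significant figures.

h_p = 5.52 m

γ = ρg = 1260 × 9.81 / 1000 = 12.3606 kN/m³.
The centroid is at the centre, 0.4005 m below the top of the plate, so the centroid depth is h_c = 5.11 + 0.4005 = 5.5105 m.
A = π(0.4005)² = 0.503912 m².
Resultant F = γ·h_c·A = 12.3606 × 5.5105 × 0.503912 = 34.323 kN.
I_c = πr⁴/4 = π × 0.4005⁴/4 = 0.0202069 m⁴.
Centre of pressure: y_p = y_c + I_c/(y_c·A) = 5.5105 + 0.0202069/(5.5105 × 0.503912) = 5.5105 + 0.00727703 = 5.51778 m along the plane.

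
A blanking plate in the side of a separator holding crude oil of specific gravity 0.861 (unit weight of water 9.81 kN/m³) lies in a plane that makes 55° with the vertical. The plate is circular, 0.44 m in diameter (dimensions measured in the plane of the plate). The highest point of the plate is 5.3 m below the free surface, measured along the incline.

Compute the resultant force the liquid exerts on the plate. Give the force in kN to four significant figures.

F ≈ 4.066 kN

γ = 0.861 × 9.81 = 8.44641 kN/m³.
The plate makes 55° with the vertical, i.e. θ = 90° − 55° = 35° to the horizontal. Measuring y along the incline from the free-surface line, vertical depth h = y·sinθ with sinθ = 0.573576.
The centroid is at the centre, 0.22 m below the top of the plate, so y_c = 5.3 + 0.22 = 5.52 m and h_c = 5.52 × 0.573576 = 3.16614 m.
A = π(0.22)² = 0.152053 m².
Resultant F = γ·h_c·A = 8.44641 × 3.16614 × 0.152053 = 4.06628 kN.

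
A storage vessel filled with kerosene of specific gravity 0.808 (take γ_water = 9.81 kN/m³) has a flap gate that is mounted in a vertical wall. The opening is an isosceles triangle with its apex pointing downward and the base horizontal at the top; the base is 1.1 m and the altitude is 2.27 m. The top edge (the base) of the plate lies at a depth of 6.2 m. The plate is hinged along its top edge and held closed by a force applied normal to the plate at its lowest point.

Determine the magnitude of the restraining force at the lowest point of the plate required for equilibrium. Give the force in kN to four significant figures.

P ≈ 24.20 kN

γ = 0.808 × 9.81 = 7.92648 kN/m³.
With the apex down, the centroid sits h/3 = 2.27/3 = 0.756667 m below the base (the top edge), so the centroid depth is h_c = 6.2 + 0.756667 = 6.95667 m.
A = ½ × 1.1 × 2.27 = 1.2485 m².
Resultant F = γ·h_c·A = 7.92648 × 6.95667 × 1.2485 = 68.8447 kN.
I_c = b·h³/36 = 1.1 × 2.27³/36 = 0.357411 m⁴.
Centre of pressure: y_p = y_c + I_c/(y_c·A) = 6.95667 + 0.357411/(6.95667 × 1.2485) = 6.95667 + 0.0411508 = 6.99782 m along the plane.
The resultant acts 0.756667 + 0.0411508 = 0.797818 m (along the plate) below the hinge at the top edge, so the moment about the hinge is M = F × 0.797818 = 68.8447 × 0.797818 = 54.9255 kN·m.
A normal force at the bottom, 2.27 m from the hinge, must supply this moment: P = 54.9255/2.27 = 24.1963 kN.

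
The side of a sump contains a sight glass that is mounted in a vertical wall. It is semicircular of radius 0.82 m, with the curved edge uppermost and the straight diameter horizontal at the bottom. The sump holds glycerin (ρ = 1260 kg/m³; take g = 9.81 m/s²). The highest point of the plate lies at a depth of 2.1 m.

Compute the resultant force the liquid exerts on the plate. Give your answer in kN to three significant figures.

F ≈ 33.6 kN

γ = ρg = 1260 × 9.81 / 1000 = 12.3606 kN/m³.
The centroid lies 4r/(3π) = 0.348019 m above the diameter, so r − 4r/(3π) = 0.82 − 0.348019 = 0.471981 m below the topmost point, so the centroid depth is h_c = 2.1 + 0.471981 = 2.57198 m.
A = πr²/2 = π × 0.82²/2 = 1.0562 m².
Resultant F = γ·h_c·A = 12.3606 × 2.57198 × 1.0562 = 33.5779 kN.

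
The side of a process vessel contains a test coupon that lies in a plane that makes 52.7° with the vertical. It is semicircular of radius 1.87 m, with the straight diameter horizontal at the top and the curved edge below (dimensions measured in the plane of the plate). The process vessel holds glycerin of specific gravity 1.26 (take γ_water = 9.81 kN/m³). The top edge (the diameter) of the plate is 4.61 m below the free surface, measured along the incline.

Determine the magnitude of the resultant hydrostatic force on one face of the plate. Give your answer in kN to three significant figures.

γ = 1.26 × 9.81 = 12.3606 kN/m³.
The plate makes 52.7° with the vertical, i.e. θ = 90° − 52.7° = 37.3° to the horizontal. Measuring y along the incline from the free-surface line, vertical depth h = y·sinθ with sinθ = 0.605988.
The centroid of a semicircle lies 4r/(3π) = 0.793653 m from the diameter, here below the top edge, so y_c = 4.61 + 0.793653 = 5.40365 m and h_c = 5.40365 × 0.605988 = 3.27455 m.
A = πr²/2 = π × 1.87²/2 = 5.49292 m².
Resultant F = γ·h_c·A = 12.3606 × 3.27455 × 5.49292 = 222.328 kN.

F ≈ 222 kN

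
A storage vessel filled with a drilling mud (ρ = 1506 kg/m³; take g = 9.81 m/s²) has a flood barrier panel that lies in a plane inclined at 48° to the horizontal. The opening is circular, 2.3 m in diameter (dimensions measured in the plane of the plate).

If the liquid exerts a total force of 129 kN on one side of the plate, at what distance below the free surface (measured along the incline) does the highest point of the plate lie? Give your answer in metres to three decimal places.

γ = ρg = 1506 × 9.81 / 1000 = 14.77386 kN/m³.
A = π(1.15)² = 4.15476 m².
From F = γ·h_c·A, the centroid depth is h_c = 129/(14.77386 × 4.15476) = 2.1016 m.
Let θ = 48° be the plate's angle to the horizontal; measure y along the incline from where the plane meets the free surface. Vertical depth h = y·sinθ with sinθ = 0.743145.
Along the incline, y_c = h_c/sinθ = 2.1016/0.743145 = 2.82798 m.
The centroid is at the centre, 1.15 m below the top of the plate, so the highest point sits at y_top = 2.82798 − 1.15 = 1.67798 m along the incline.

y_top ≈ 1.678 m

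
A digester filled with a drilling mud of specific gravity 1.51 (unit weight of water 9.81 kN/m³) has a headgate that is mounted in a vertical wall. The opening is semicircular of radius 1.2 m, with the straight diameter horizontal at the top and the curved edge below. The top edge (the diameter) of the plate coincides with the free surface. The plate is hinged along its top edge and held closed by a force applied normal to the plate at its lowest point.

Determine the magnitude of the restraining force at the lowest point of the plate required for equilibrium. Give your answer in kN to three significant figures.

γ = 1.51 × 9.81 = 14.8131 kN/m³.
The centroid of a semicircle lies 4r/(3π) = 0.509296 m from the diameter, here below the top edge, so the centroid depth is h_c = 0.509296 m.
A = πr²/2 = π × 1.2²/2 = 2.26195 m².
Resultant F = γ·h_c·A = 14.8131 × 0.509296 × 2.26195 = 17.0647 kN.
I_c = (π/8 − 8/(9π))·r⁴ = 0.109757 × 1.2⁴ = 0.227592 m⁴.
Centre of pressure: y_p = y_c + I_c/(y_c·A) = 0.509296 + 0.227592/(0.509296 × 2.26195) = 0.509296 + 0.197562 = 0.706858 m along the plane.
The resultant acts 0.509296 + 0.197562 = 0.706858 m (along the plate) below the hinge at the top edge, so the moment about the hinge is M = F × 0.706858 = 17.0647 × 0.706858 = 12.0623 kN·m.
A normal force at the bottom, 1.2 m from the hinge, must supply this moment: P = 12.0623/1.2 = 10.0519 kN.

P ≈ 10.1 kN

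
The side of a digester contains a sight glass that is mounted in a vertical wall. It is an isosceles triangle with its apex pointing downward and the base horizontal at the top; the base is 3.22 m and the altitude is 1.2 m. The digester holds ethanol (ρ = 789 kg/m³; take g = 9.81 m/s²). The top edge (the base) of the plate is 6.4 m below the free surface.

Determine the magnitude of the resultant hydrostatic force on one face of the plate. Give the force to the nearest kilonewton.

γ = ρg = 789 × 9.81 / 1000 = 7.74009 kN/m³.
With the apex down, the centroid sits h/3 = 1.2/3 = 0.4 m below the base (the top edge), so the centroid depth is h_c = 6.4 + 0.4 = 6.8 m.
A = ½ × 3.22 × 1.2 = 1.932 m².
Resultant F = γ·h_c·A = 7.74009 × 6.8 × 1.932 = 101.686 kN.

F ≈ 102 kN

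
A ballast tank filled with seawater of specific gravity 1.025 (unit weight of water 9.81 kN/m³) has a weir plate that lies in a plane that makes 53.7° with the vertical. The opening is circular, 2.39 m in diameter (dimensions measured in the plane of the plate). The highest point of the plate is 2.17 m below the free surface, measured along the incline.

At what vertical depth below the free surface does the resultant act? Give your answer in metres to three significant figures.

h_p = 2.05 m

γ = 1.025 × 9.81 = 10.05525 kN/m³.
The plate makes 53.7° with the vertical, i.e. θ = 90° − 53.7° = 36.3° to the horizontal. Measuring y along the incline from the free-surface line, vertical depth h = y·sinθ with sinθ = 0.592013.
The centroid is at the centre, 1.195 m below the top of the plate, so y_c = 2.17 + 1.195 = 3.365 m and h_c = 3.365 × 0.592013 = 1.99212 m.
A = π(1.195)² = 4.48627 m².
Resultant F = γ·h_c·A = 10.05525 × 1.99212 × 4.48627 = 89.8657 kN.
I_c = πr⁴/4 = π × 1.195⁴/4 = 1.60163 m⁴.
Centre of pressure: y_p = y_c + I_c/(y_c·A) = 3.365 + 1.60163/(3.365 × 4.48627) = 3.365 + 0.106094 = 3.47109 m along the plane.
Vertically, h_p = y_p·sinθ = 3.47109 × 0.592013 = 2.05493 m.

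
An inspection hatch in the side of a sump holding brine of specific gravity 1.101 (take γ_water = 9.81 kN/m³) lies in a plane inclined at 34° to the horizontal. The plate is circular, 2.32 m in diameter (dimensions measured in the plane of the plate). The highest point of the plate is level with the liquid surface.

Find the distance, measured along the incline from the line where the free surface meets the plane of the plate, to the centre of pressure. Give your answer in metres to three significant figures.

γ = 1.101 × 9.81 = 10.80081 kN/m³.
Let θ = 34° be the plate's angle to the horizontal; measure y along the incline from where the plane meets the free surface. Vertical depth h = y·sinθ with sinθ = 0.559193.
The centroid is at the centre, 1.16 m below the top of the plate, so y_c = 1.16 m and h_c = 1.16 × 0.559193 = 0.648664 m.
A = π(1.16)² = 4.22733 m².
Resultant F = γ·h_c·A = 10.80081 × 0.648664 × 4.22733 = 29.6171 kN.
I_c = πr⁴/4 = π × 1.16⁴/4 = 1.42207 m⁴.
Centre of pressure: y_p = y_c + I_c/(y_c·A) = 1.16 + 1.42207/(1.16 × 4.22733) = 1.16 + 0.289999 = 1.45 m along the plane.

y_p = 1.45 m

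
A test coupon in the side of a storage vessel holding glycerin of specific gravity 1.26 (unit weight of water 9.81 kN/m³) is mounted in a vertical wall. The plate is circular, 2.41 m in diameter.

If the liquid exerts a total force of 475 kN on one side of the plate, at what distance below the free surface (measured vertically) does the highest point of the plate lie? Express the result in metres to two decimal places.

d_top ≈ 7.22 m

γ = 1.26 × 9.81 = 12.3606 kN/m³.
A = π(1.205)² = 4.56167 m².
From F = γ·h_c·A, the centroid depth is h_c = 475/(12.3606 × 4.56167) = 8.42423 m.
The centroid is at the centre, 1.205 m below the top of the plate, so the highest point sits at h_top = 8.42423 − 1.205 = 7.21923 m below the surface.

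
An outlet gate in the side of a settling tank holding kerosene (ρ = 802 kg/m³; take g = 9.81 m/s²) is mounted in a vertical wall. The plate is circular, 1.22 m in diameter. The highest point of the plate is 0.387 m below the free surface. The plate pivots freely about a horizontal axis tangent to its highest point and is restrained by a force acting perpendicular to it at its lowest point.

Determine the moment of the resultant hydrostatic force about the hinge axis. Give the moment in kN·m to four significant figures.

γ = ρg = 802 × 9.81 / 1000 = 7.86762 kN/m³.
The centroid is at the centre, 0.61 m below the top of the plate, so the centroid depth is h_c = 0.387 + 0.61 = 0.997 m.
A = π(0.61)² = 1.16899 m².
Resultant F = γ·h_c·A = 7.86762 × 0.997 × 1.16899 = 9.16958 kN.
I_c = πr⁴/4 = π × 0.61⁴/4 = 0.108745 m⁴.
Centre of pressure: y_p = y_c + I_c/(y_c·A) = 0.997 + 0.108745/(0.997 × 1.16899) = 0.997 + 0.0933047 = 1.0903 m along the plane.
The resultant acts 0.61 + 0.0933047 = 0.703305 m (along the plate) below the hinge at the top edge, so the moment about the hinge is M = F × 0.703305 = 9.16958 × 0.703305 = 6.44901 kN·m.

M ≈ 6.449 kN·m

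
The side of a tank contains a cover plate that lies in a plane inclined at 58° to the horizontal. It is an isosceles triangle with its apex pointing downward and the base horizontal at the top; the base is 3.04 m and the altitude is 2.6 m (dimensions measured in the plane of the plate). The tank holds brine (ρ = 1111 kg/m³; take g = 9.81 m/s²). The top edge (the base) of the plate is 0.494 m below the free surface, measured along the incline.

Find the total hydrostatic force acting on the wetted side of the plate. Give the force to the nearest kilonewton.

γ = ρg = 1111 × 9.81 / 1000 = 10.89891 kN/m³.
Let θ = 58° be the plate's angle to the horizontal; measure y along the incline from where the plane meets the free surface. Vertical depth h = y·sinθ with sinθ = 0.848048.
With the apex down, the centroid sits h/3 = 2.6/3 = 0.866667 m below the base (the top edge), so y_c = 0.494 + 0.866667 = 1.36067 m and h_c = 1.36067 × 0.848048 = 1.15391 m.
A = ½ × 3.04 × 2.6 = 3.952 m².
Resultant F = γ·h_c·A = 10.89891 × 1.15391 × 3.952 = 49.7018 kN.

F ≈ 50 kN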